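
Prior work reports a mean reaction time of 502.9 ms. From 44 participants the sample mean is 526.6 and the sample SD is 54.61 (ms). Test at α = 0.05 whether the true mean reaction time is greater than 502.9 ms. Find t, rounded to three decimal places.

H0: μ = 502.9; H1: μ > 502.9 (one-sample t-test, right-tailed).
t = (x̄ − μ₀)/(s/√n) = (526.6 − 502.9)/(54.61/√44) = 2.879
df = n − 1 = 43
p-value = P(T ≥ 2.879) ≈ 0.0031
Since p ≈ 0.0031 < α = 0.05, reject H0; the evidence is statistically significant.

2.879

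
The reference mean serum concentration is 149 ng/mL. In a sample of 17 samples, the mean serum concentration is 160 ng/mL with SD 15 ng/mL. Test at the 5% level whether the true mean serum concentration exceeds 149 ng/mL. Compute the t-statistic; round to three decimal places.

H0: μ = 149; H1: μ > 149 (one-sample t-test, right-tailed).
t = (x̄ − μ₀)/(s/√n) = (160 − 149)/(15/√17) = 3.024
df = n − 1 = 16
p-value = P(T ≥ 3.024) ≈ 0.0040
Since p ≈ 0.0040 < α = 0.05, reject H0; the evidence is statistically significant.

3.024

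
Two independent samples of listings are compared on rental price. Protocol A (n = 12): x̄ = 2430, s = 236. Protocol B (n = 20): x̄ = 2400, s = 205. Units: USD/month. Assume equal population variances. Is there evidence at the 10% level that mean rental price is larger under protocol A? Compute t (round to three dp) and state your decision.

t = 0.379; fail to reject H0

Let group 1 = protocol A, group 2 = protocol B. H0: μ_1 = μ_2; H1: μ_1 > μ_2 (two-sample pooled-variance t-test, right-tailed).
s_p² = [(12−1)·236² + (20−1)·205²]/(12+20−2) = 47037.7
t = (2430 − 2400)/√[47037.7·(1/12 + 1/20)] = 0.379
df = n₁ + n₂ − 2 = 30
p-value = P(T ≥ 0.379) ≈ 0.3537
Since p ≈ 0.3537 > α = 0.1, fail to reject H0; the evidence is not statistically significant.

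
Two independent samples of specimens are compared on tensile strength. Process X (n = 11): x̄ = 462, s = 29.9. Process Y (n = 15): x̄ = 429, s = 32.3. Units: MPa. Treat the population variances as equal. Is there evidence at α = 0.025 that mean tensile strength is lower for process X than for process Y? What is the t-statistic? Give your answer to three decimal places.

Let group 1 = process X, group 2 = process Y. H0: μ_1 = μ_2; H1: μ_1 < μ_2 (two-sample pooled-variance t-test, left-tailed).
s_p² = [(11−1)·29.9² + (15−1)·32.3²]/(11+15−2) = 981.09
t = (462 − 429)/√[981.09·(1/11 + 1/15)] = 2.654
df = n₁ + n₂ − 2 = 24
p-value = P(T ≤ 2.654) ≈ 0.9931
Since p ≈ 0.9931 > α = 0.025, fail to reject H0; the data do not provide sufficient evidence against H0.

2.654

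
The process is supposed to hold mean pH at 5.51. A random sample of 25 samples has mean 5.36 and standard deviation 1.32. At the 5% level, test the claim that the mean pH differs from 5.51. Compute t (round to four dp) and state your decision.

H0: μ = 5.51; H1: μ ≠ 5.51 (one-sample t-test, two-sided).
t = (x̄ − μ₀)/(s/√n) = (5.36 − 5.51)/(1.32/√25) = -0.5682
df = n − 1 = 24
Two-sided p-value ≈ 0.575
Since p ≈ 0.575 > α = 0.05, fail to reject H0; the data do not provide sufficient evidence against H0.

t = -0.5682; fail to reject H0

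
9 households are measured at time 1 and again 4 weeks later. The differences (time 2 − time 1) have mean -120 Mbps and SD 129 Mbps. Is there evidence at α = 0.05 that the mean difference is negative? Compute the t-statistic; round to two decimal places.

-2.79

H0: μ_d = 0; H1: μ_d < 0 (paired t-test on the differences, left-tailed).
t = d̄/(s_d/√n) = -120/(129/√9) = -2.79
df = n − 1 = 8
p-value = P(T ≤ -2.79) ≈ 0.0118
Since p ≈ 0.0118 < α = 0.05, reject H0; the data support H1.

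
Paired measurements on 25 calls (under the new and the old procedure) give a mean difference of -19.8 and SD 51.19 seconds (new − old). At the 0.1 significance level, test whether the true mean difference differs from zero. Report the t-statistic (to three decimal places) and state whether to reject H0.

H0: μ_d = 0; H1: μ_d ≠ 0 (paired t-test on the differences, two-sided).
t = d̄/(s_d/√n) = -19.8/(51.19/√25) = -1.934
df = n − 1 = 24
Two-sided p-value ≈ 0.0650
Since p ≈ 0.0650 < α = 0.1, reject H0; the evidence is statistically significant.

t = -1.934; reject H0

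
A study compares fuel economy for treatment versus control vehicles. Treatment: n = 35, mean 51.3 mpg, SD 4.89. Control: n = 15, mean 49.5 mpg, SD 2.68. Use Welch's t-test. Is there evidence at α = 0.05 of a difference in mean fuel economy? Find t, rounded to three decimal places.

Let group 1 = treatment, group 2 = control. H0: μ_1 = μ_2; H1: μ_1 ≠ μ_2 (Welch's two-sample t-test, two-sided).
t = (x̄_1 − x̄_2)/√(s_1²/n_1 + s_2²/n_2) = (51.3 − 49.5)/√(4.89²/35 + 2.68²/15) = 1.670
Welch–Satterthwaite df ≈ 44.85
Two-sided p-value ≈ 0.102
Since p ≈ 0.102 > α = 0.05, fail to reject H0; the evidence is not statistically significant.

1.670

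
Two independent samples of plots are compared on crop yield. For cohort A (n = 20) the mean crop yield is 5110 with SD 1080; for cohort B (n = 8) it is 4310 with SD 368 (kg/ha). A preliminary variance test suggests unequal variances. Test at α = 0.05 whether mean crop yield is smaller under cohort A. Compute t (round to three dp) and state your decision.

Let group 1 = cohort A, group 2 = cohort B. H0: μ_1 = μ_2; H1: μ_1 < μ_2 (Welch's two-sample t-test, left-tailed).
t = (x̄_1 − x̄_2)/√(s_1²/n_1 + s_2²/n_2) = (5110 − 4310)/√(1080²/20 + 368²/8) = 2.916
Welch–Satterthwaite df ≈ 25.74
p-value = P(T ≤ 2.916) ≈ 0.9964
Since p ≈ 0.9964 > α = 0.05, fail to reject H0; the evidence is not statistically significant.

t = 2.916; fail to reject H0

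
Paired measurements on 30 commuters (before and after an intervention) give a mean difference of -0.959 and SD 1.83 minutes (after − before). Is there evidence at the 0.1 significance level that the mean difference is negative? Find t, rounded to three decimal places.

H0: μ_d = 0; H1: μ_d < 0 (paired t-test on the differences, left-tailed).
t = d̄/(s_d/√n) = -0.959/(1.83/√30) = -2.870
df = n − 1 = 29
p-value = P(T ≤ -2.870) ≈ 0.004
Since p ≈ 0.004 < α = 0.1, reject H0; the evidence is statistically significant.

-2.870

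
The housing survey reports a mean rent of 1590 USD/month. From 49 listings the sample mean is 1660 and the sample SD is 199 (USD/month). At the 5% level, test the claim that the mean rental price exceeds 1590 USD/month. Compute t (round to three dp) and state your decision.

H0: μ = 1590; H1: μ > 1590 (one-sample t-test, right-tailed).
t = (x̄ − μ₀)/(s/√n) = (1660 − 1590)/(199/√49) = 2.462
df = n − 1 = 48
p-value = P(T ≥ 2.462) ≈ 0.009
Since p ≈ 0.009 < α = 0.05, reject H0; the evidence is statistically significant.

t = 2.462; reject H0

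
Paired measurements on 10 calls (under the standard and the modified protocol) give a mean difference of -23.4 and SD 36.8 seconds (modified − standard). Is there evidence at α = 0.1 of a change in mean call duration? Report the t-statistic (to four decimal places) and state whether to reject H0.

H0: μ_d = 0; H1: μ_d ≠ 0 (paired t-test on the differences, two-sided).
t = d̄/(s_d/√n) = -23.4/(36.8/√10) = -2.0108
df = n − 1 = 9
Two-sided p-value ≈ 0.075
Since p ≈ 0.075 < α = 0.1, reject H0; the data support H1.

t = -2.0108; reject H0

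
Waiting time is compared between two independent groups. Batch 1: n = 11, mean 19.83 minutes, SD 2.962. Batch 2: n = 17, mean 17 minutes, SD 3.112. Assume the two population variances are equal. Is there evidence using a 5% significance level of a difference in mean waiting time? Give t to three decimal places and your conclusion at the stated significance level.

t = 2.394; reject H0

Let group 1 = batch 1, group 2 = batch 2. H0: μ_1 = μ_2; H1: μ_1 ≠ μ_2 (two-sample pooled-variance t-test, two-sided).
s_p² = [(11−1)·2.962² + (17−1)·3.112²]/(11+17−2) = 9.33412
t = (19.83 − 17)/√[9.33412·(1/11 + 1/17)] = 2.394
df = n₁ + n₂ − 2 = 26
Two-sided p-value ≈ 0.024
Since p ≈ 0.024 < α = 0.05, reject H0; the evidence is statistically significant.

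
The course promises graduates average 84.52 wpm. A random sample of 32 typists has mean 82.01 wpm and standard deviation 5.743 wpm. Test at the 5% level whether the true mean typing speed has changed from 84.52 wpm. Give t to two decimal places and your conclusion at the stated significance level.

H0: μ = 84.52; H1: μ ≠ 84.52 (one-sample t-test, two-sided).
t = (x̄ − μ₀)/(s/√n) = (82.01 − 84.52)/(5.743/√32) = -2.47
df = n − 1 = 31
Two-sided p-value ≈ 0.0191
Since p ≈ 0.0191 < α = 0.05, reject H0; the data support H1.

t = -2.47; reject H0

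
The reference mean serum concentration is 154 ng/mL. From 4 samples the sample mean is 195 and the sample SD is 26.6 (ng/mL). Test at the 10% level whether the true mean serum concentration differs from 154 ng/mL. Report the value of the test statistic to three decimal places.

3.083

H0: μ = 154; H1: μ ≠ 154 (one-sample t-test, two-sided).
t = (x̄ − μ₀)/(s/√n) = (195 − 154)/(26.6/√4) = 3.083
df = n − 1 = 3
Two-sided p-value ≈ 0.0540
Since p ≈ 0.0540 < α = 0.1, reject H0; the data support H1.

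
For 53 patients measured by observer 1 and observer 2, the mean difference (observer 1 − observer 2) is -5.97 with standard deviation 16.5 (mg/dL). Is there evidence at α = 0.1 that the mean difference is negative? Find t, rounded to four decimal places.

-2.6341

H0: μ_d = 0; H1: μ_d < 0 (paired t-test on the differences, left-tailed).
t = d̄/(s_d/√n) = -5.97/(16.5/√53) = -2.6341
df = n − 1 = 52
p-value = P(T ≤ -2.6341) ≈ 0.006
Since p ≈ 0.006 < α = 0.1, reject H0; the data support H1.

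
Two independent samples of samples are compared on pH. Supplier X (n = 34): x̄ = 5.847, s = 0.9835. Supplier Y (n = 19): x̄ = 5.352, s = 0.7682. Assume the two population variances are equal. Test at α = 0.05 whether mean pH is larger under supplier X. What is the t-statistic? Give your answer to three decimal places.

Let group 1 = supplier X, group 2 = supplier Y. H0: μ_1 = μ_2; H1: μ_1 > μ_2 (two-sample pooled-variance t-test, right-tailed).
s_p² = [(34−1)·0.9835² + (19−1)·0.7682²]/(34+19−2) = 0.834164
t = (5.847 − 5.352)/√[0.834164·(1/34 + 1/19)] = 1.892
df = n₁ + n₂ − 2 = 51
p-value = P(T ≥ 1.892) ≈ 0.0321
Since p ≈ 0.0321 < α = 0.05, reject H0; the data support H1.

1.892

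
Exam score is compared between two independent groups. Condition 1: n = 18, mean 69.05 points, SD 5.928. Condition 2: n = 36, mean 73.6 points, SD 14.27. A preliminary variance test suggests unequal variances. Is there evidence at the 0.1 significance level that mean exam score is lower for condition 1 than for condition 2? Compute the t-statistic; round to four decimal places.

-1.6495

Let group 1 = condition 1, group 2 = condition 2. H0: μ_1 = μ_2; H1: μ_1 < μ_2 (Welch's two-sample t-test, left-tailed).
t = (x̄_1 − x̄_2)/√(s_1²/n_1 + s_2²/n_2) = (69.05 − 73.6)/√(5.928²/18 + 14.27²/36) = -1.6495
Welch–Satterthwaite df ≈ 50.86
p-value = P(T ≤ -1.6495) ≈ 0.0526
Since p ≈ 0.0526 < α = 0.1, reject H0; the data support H1.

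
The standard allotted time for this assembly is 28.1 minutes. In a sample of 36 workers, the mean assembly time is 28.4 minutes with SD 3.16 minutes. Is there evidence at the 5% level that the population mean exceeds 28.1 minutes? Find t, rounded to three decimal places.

H0: μ = 28.1; H1: μ > 28.1 (one-sample t-test, right-tailed).
t = (x̄ − μ₀)/(s/√n) = (28.4 − 28.1)/(3.16/√36) = 0.570
df = n − 1 = 35
p-value = P(T ≥ 0.570) ≈ 0.286
Since p ≈ 0.286 > α = 0.05, fail to reject H0; the data do not provide sufficient evidence against H0.

0.570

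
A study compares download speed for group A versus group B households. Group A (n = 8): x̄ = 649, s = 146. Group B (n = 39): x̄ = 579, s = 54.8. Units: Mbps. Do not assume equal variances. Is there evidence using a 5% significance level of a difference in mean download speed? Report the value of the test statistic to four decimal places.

Let group 1 = group A, group 2 = group B. H0: μ_1 = μ_2; H1: μ_1 ≠ μ_2 (Welch's two-sample t-test, two-sided).
t = (x̄_1 − x̄_2)/√(s_1²/n_1 + s_2²/n_2) = (649 − 579)/√(146²/8 + 54.8²/39) = 1.3369
Welch–Satterthwaite df ≈ 7.41
Two-sided p-value ≈ 0.221
Since p ≈ 0.221 > α = 0.05, fail to reject H0; the evidence is not statistically significant.

1.3369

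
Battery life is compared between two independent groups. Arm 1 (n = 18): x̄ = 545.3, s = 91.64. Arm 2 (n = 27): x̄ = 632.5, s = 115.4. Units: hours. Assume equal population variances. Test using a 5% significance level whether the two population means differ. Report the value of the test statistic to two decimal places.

-2.69

Let group 1 = arm 1, group 2 = arm 2. H0: μ_1 = μ_2; H1: μ_1 ≠ μ_2 (two-sample pooled-variance t-test, two-sided).
s_p² = [(18−1)·91.64² + (27−1)·115.4²]/(18+27−2) = 11372.3
t = (545.3 − 632.5)/√[11372.3·(1/18 + 1/27)] = -2.69
df = n₁ + n₂ − 2 = 43
Two-sided p-value ≈ 0.0102
Since p ≈ 0.0102 < α = 0.05, reject H0; the data support H1.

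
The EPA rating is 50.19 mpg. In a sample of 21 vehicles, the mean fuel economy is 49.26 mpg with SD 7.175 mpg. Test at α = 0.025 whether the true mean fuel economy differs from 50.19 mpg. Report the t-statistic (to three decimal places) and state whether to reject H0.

t = -0.594; fail to reject H0

H0: μ = 50.19; H1: μ ≠ 50.19 (one-sample t-test, two-sided).
t = (x̄ − μ₀)/(s/√n) = (49.26 − 50.19)/(7.175/√21) = -0.594
df = n − 1 = 20
Two-sided p-value ≈ 0.5592
Since p ≈ 0.5592 > α = 0.025, fail to reject H0; the data do not provide sufficient evidence against H0.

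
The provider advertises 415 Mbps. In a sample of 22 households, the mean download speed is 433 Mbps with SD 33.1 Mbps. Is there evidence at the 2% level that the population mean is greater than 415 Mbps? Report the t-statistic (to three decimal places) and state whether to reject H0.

t = 2.551; reject H0

H0: μ = 415; H1: μ > 415 (one-sample t-test, right-tailed).
t = (x̄ − μ₀)/(s/√n) = (433 − 415)/(33.1/√22) = 2.551
df = n − 1 = 21
p-value = P(T ≥ 2.551) ≈ 0.0093
Since p ≈ 0.0093 < α = 0.02, reject H0; the evidence is statistically significant.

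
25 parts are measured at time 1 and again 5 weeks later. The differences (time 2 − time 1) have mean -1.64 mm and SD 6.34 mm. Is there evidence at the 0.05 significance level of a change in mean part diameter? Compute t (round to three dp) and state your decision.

H0: μ_d = 0; H1: μ_d ≠ 0 (paired t-test on the differences, two-sided).
t = d̄/(s_d/√n) = -1.64/(6.34/√25) = -1.293
df = n − 1 = 24
Two-sided p-value ≈ 0.2082
Since p ≈ 0.2082 > α = 0.05, fail to reject H0; the data do not provide sufficient evidence against H0.

t = -1.293; fail to reject H0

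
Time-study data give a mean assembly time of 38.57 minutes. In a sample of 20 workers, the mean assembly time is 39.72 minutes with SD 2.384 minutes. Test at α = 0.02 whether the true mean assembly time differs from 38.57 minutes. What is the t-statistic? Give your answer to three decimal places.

H0: μ = 38.57; H1: μ ≠ 38.57 (one-sample t-test, two-sided).
t = (x̄ − μ₀)/(s/√n) = (39.72 − 38.57)/(2.384/√20) = 2.157
df = n − 1 = 19
Two-sided p-value ≈ 0.044
Since p ≈ 0.044 > α = 0.02, fail to reject H0; the data do not provide sufficient evidence against H0.

2.157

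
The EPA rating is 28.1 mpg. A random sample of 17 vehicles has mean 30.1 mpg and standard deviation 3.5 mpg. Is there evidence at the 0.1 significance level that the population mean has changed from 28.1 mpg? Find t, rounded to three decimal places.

H0: μ = 28.1; H1: μ ≠ 28.1 (one-sample t-test, two-sided).
t = (x̄ − μ₀)/(s/√n) = (30.1 − 28.1)/(3.5/√17) = 2.356
df = n − 1 = 16
Two-sided p-value ≈ 0.032
Since p ≈ 0.032 < α = 0.1, reject H0; the evidence is statistically significant.

2.356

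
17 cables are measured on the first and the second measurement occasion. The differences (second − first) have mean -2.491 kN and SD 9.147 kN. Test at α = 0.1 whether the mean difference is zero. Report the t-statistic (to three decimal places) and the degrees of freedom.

H0: μ_d = 0; H1: μ_d ≠ 0 (paired t-test on the differences, two-sided).
t = d̄/(s_d/√n) = -2.491/(9.147/√17) = -1.123
df = n − 1 = 16
Two-sided p-value ≈ 0.2781
Since p ≈ 0.2781 > α = 0.1, fail to reject H0; the evidence is not statistically significant.

t = -1.123, df = 16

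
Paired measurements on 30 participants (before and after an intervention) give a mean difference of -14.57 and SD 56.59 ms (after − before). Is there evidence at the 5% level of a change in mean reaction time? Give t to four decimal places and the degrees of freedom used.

t = -1.4102, df = 29

H0: μ_d = 0; H1: μ_d ≠ 0 (paired t-test on the differences, two-sided).
t = d̄/(s_d/√n) = -14.57/(56.59/√30) = -1.4102
df = n − 1 = 29
Two-sided p-value ≈ 0.1691
Since p ≈ 0.1691 > α = 0.05, fail to reject H0; the evidence is not statistically significant.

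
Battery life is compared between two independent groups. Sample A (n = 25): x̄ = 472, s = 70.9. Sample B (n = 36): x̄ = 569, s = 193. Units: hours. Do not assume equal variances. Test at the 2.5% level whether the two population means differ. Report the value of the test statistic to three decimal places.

Let group 1 = sample A, group 2 = sample B. H0: μ_1 = μ_2; H1: μ_1 ≠ μ_2 (Welch's two-sample t-test, two-sided).
t = (x̄_1 − x̄_2)/√(s_1²/n_1 + s_2²/n_2) = (472 − 569)/√(70.9²/25 + 193²/36) = -2.759
Welch–Satterthwaite df ≈ 47.32
Two-sided p-value ≈ 0.008
Since p ≈ 0.008 < α = 0.025, reject H0; the evidence is statistically significant.

-2.759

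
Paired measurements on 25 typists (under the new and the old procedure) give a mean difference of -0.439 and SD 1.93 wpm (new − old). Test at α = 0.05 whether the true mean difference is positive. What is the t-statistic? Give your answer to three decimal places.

-1.137

H0: μ_d = 0; H1: μ_d > 0 (paired t-test on the differences, right-tailed).
t = d̄/(s_d/√n) = -0.439/(1.93/√25) = -1.137
df = n − 1 = 24
p-value = P(T ≥ -1.137) ≈ 0.8667
Since p ≈ 0.8667 > α = 0.05, fail to reject H0; the evidence is not statistically significant.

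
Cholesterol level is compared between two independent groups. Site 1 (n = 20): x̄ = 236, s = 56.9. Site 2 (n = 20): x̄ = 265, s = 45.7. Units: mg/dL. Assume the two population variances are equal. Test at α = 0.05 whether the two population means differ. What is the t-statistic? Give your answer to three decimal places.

-1.777

Let group 1 = site 1, group 2 = site 2. H0: μ_1 = μ_2; H1: μ_1 ≠ μ_2 (two-sample pooled-variance t-test, two-sided).
s_p² = [(20−1)·56.9² + (20−1)·45.7²]/(20+20−2) = 2663.05
t = (236 − 265)/√[2663.05·(1/20 + 1/20)] = -1.777
df = n₁ + n₂ − 2 = 38
Two-sided p-value ≈ 0.0836
Since p ≈ 0.0836 > α = 0.05, fail to reject H0; the evidence is not statistically significant.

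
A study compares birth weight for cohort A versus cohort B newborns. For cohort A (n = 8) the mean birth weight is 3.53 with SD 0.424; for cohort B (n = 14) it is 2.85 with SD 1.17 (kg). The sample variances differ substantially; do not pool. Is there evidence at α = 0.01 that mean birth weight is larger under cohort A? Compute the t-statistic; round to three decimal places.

1.961

Let group 1 = cohort A, group 2 = cohort B. H0: μ_1 = μ_2; H1: μ_1 > μ_2 (Welch's two-sample t-test, right-tailed).
t = (x̄_1 − x̄_2)/√(s_1²/n_1 + s_2²/n_2) = (3.53 − 2.85)/√(0.424²/8 + 1.17²/14) = 1.961
Welch–Satterthwaite df ≈ 17.91
p-value = P(T ≥ 1.961) ≈ 0.0328
Since p ≈ 0.0328 > α = 0.01, fail to reject H0; the evidence is not statistically significant.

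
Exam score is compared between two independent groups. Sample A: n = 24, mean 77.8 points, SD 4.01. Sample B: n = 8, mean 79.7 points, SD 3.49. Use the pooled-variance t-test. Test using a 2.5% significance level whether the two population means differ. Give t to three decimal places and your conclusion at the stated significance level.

Let group 1 = sample A, group 2 = sample B. H0: μ_1 = μ_2; H1: μ_1 ≠ μ_2 (two-sample pooled-variance t-test, two-sided).
s_p² = [(24−1)·4.01² + (8−1)·3.49²]/(24+8−2) = 15.1701
t = (77.8 − 79.7)/√[15.1701·(1/24 + 1/8)] = -1.195
df = n₁ + n₂ − 2 = 30
Two-sided p-value ≈ 0.241
Since p ≈ 0.241 > α = 0.025, fail to reject H0; the evidence is not statistically significant.

t = -1.195; fail to reject H0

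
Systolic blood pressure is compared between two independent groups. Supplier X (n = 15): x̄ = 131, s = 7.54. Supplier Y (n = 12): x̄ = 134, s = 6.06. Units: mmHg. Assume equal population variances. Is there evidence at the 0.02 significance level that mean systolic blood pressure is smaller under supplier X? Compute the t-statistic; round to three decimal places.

-1.118

Let group 1 = supplier X, group 2 = supplier Y. H0: μ_1 = μ_2; H1: μ_1 < μ_2 (two-sample pooled-variance t-test, left-tailed).
s_p² = [(15−1)·7.54² + (12−1)·6.06²]/(15+12−2) = 47.9953
t = (131 − 134)/√[47.9953·(1/15 + 1/12)] = -1.118
df = n₁ + n₂ − 2 = 25
p-value = P(T ≤ -1.118) ≈ 0.137
Since p ≈ 0.137 > α = 0.02, fail to reject H0; the data do not provide sufficient evidence against H0.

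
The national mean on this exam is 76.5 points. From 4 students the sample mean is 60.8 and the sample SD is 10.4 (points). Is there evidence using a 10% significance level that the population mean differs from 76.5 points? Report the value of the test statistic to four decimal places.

H0: μ = 76.5; H1: μ ≠ 76.5 (one-sample t-test, two-sided).
t = (x̄ − μ₀)/(s/√n) = (60.8 − 76.5)/(10.4/√4) = -3.0192
df = n − 1 = 3
Two-sided p-value ≈ 0.0568
Since p ≈ 0.0568 < α = 0.1, reject H0; the data support H1.

-3.0192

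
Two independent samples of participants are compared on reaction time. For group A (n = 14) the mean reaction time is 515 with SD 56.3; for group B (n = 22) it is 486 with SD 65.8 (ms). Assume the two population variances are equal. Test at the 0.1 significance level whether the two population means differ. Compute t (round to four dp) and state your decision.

Let group 1 = group A, group 2 = group B. H0: μ_1 = μ_2; H1: μ_1 ≠ μ_2 (two-sample pooled-variance t-test, two-sided).
s_p² = [(14−1)·56.3² + (22−1)·65.8²]/(14+22−2) = 3886.13
t = (515 − 486)/√[3886.13·(1/14 + 1/22)] = 1.3607
df = n₁ + n₂ − 2 = 34
Two-sided p-value ≈ 0.1826
Since p ≈ 0.1826 > α = 0.1, fail to reject H0; the evidence is not statistically significant.

t = 1.3607; fail to reject H0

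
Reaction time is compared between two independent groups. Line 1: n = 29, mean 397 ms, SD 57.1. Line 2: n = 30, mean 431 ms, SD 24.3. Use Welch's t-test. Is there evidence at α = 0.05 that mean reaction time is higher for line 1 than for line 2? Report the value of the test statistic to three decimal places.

Let group 1 = line 1, group 2 = line 2. H0: μ_1 = μ_2; H1: μ_1 > μ_2 (Welch's two-sample t-test, right-tailed).
t = (x̄_1 − x̄_2)/√(s_1²/n_1 + s_2²/n_2) = (397 − 431)/√(57.1²/29 + 24.3²/30) = -2.958
Welch–Satterthwaite df ≈ 37.55
p-value = P(T ≥ -2.958) ≈ 0.997
Since p ≈ 0.997 > α = 0.05, fail to reject H0; the evidence is not statistically significant.

-2.958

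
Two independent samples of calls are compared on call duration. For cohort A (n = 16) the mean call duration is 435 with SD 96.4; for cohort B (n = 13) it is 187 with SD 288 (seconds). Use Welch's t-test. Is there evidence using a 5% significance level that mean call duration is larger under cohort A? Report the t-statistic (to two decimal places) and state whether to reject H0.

t = 2.97; reject H0

Let group 1 = cohort A, group 2 = cohort B. H0: μ_1 = μ_2; H1: μ_1 > μ_2 (Welch's two-sample t-test, right-tailed).
t = (x̄_1 − x̄_2)/√(s_1²/n_1 + s_2²/n_2) = (435 − 187)/√(96.4²/16 + 288²/13) = 2.97
Welch–Satterthwaite df ≈ 14.19
p-value = P(T ≥ 2.97) ≈ 0.0050
Since p ≈ 0.0050 < α = 0.05, reject H0; the evidence is statistically significant.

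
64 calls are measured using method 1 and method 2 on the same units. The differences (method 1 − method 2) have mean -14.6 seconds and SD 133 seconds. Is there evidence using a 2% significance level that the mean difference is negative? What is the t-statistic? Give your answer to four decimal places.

H0: μ_d = 0; H1: μ_d < 0 (paired t-test on the differences, left-tailed).
t = d̄/(s_d/√n) = -14.6/(133/√64) = -0.8782
df = n − 1 = 63
p-value = P(T ≤ -0.8782) ≈ 0.192
Since p ≈ 0.192 > α = 0.02, fail to reject H0; the evidence is not statistically significant.

-0.8782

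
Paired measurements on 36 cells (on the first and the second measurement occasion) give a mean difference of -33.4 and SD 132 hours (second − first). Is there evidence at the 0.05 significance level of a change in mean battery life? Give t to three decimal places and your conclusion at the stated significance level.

H0: μ_d = 0; H1: μ_d ≠ 0 (paired t-test on the differences, two-sided).
t = d̄/(s_d/√n) = -33.4/(132/√36) = -1.518
df = n − 1 = 35
Two-sided p-value ≈ 0.138
Since p ≈ 0.138 > α = 0.05, fail to reject H0; the data do not provide sufficient evidence against H0.

t = -1.518; fail to reject H0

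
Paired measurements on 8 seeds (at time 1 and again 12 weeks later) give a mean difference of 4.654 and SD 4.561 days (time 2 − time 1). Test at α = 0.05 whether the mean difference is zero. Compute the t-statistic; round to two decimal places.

2.89

H0: μ_d = 0; H1: μ_d ≠ 0 (paired t-test on the differences, two-sided).
t = d̄/(s_d/√n) = 4.654/(4.561/√8) = 2.89
df = n − 1 = 7
Two-sided p-value ≈ 0.0234
Since p ≈ 0.0234 < α = 0.05, reject H0; the data support H1.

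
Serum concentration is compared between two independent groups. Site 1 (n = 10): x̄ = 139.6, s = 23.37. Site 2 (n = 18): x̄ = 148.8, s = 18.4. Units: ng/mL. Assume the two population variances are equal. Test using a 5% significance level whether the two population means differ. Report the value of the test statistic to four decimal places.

Let group 1 = site 1, group 2 = site 2. H0: μ_1 = μ_2; H1: μ_1 ≠ μ_2 (two-sample pooled-variance t-test, two-sided).
s_p² = [(10−1)·23.37² + (18−1)·18.4²]/(10+18−2) = 410.42
t = (139.6 − 148.8)/√[410.42·(1/10 + 1/18)] = -1.1514
df = n₁ + n₂ − 2 = 26
Two-sided p-value ≈ 0.260
Since p ≈ 0.260 > α = 0.05, fail to reject H0; the evidence is not statistically significant.

-1.1514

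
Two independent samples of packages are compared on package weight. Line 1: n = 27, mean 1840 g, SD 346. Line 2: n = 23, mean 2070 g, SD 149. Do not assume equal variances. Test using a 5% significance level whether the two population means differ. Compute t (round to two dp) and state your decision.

Let group 1 = line 1, group 2 = line 2. H0: μ_1 = μ_2; H1: μ_1 ≠ μ_2 (Welch's two-sample t-test, two-sided).
t = (x̄_1 − x̄_2)/√(s_1²/n_1 + s_2²/n_2) = (1840 − 2070)/√(346²/27 + 149²/23) = -3.13
Welch–Satterthwaite df ≈ 36.51
Two-sided p-value ≈ 0.0034
Since p ≈ 0.0034 < α = 0.05, reject H0; the data support H1.

t = -3.13; reject H0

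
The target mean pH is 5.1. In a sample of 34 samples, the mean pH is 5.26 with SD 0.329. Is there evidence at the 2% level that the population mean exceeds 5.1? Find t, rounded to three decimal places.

H0: μ = 5.1; H1: μ > 5.1 (one-sample t-test, right-tailed).
t = (x̄ − μ₀)/(s/√n) = (5.26 − 5.1)/(0.329/√34) = 2.836
df = n − 1 = 33
p-value = P(T ≥ 2.836) ≈ 0.004
Since p ≈ 0.004 < α = 0.02, reject H0; the data support H1.

2.836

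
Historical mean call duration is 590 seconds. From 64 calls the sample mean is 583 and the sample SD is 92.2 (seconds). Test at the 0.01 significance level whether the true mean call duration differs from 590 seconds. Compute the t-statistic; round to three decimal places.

-0.607

H0: μ = 590; H1: μ ≠ 590 (one-sample t-test, two-sided).
t = (x̄ − μ₀)/(s/√n) = (583 − 590)/(92.2/√64) = -0.607
df = n − 1 = 63
Two-sided p-value ≈ 0.546
Since p ≈ 0.546 > α = 0.01, fail to reject H0; the evidence is not statistically significant.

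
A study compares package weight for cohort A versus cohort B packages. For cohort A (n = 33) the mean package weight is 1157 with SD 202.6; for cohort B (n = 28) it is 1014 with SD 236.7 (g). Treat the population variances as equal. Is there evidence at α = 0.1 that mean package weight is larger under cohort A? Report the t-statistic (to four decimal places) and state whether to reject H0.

Let group 1 = cohort A, group 2 = cohort B. H0: μ_1 = μ_2; H1: μ_1 > μ_2 (two-sample pooled-variance t-test, right-tailed).
s_p² = [(33−1)·202.6² + (28−1)·236.7²]/(33+28−2) = 47902.1
t = (1157 − 1014)/√[47902.1·(1/33 + 1/28)] = 2.5429
df = n₁ + n₂ − 2 = 59
p-value = P(T ≥ 2.5429) ≈ 0.0068
Since p ≈ 0.0068 < α = 0.1, reject H0; the data support H1.

t = 2.5429; reject H0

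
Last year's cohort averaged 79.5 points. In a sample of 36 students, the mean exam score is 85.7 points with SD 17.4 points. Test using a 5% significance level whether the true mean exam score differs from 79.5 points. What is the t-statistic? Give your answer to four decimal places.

2.1379

H0: μ = 79.5; H1: μ ≠ 79.5 (one-sample t-test, two-sided).
t = (x̄ − μ₀)/(s/√n) = (85.7 − 79.5)/(17.4/√36) = 2.1379
df = n − 1 = 35
Two-sided p-value ≈ 0.040
Since p ≈ 0.040 < α = 0.05, reject H0; the data support H1.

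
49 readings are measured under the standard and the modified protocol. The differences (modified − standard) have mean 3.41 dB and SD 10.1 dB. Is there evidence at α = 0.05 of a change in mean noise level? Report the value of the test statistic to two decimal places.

2.36

H0: μ_d = 0; H1: μ_d ≠ 0 (paired t-test on the differences, two-sided).
t = d̄/(s_d/√n) = 3.41/(10.1/√49) = 2.36
df = n − 1 = 48
Two-sided p-value ≈ 0.0222
Since p ≈ 0.0222 < α = 0.05, reject H0; the data support H1.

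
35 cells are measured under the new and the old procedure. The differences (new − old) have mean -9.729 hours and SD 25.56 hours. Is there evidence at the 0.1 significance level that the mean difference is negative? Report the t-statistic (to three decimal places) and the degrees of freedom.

H0: μ_d = 0; H1: μ_d < 0 (paired t-test on the differences, left-tailed).
t = d̄/(s_d/√n) = -9.729/(25.56/√35) = -2.252
df = n − 1 = 34
p-value = P(T ≤ -2.252) ≈ 0.0155
Since p ≈ 0.0155 < α = 0.1, reject H0; the data support H1.

t = -2.252, df = 34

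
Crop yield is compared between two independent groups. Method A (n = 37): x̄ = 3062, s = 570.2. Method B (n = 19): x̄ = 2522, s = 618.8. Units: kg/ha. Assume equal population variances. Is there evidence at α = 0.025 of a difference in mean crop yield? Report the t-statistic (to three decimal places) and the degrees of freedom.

t = 3.260, df = 54

Let group 1 = method A, group 2 = method B. H0: μ_1 = μ_2; H1: μ_1 ≠ μ_2 (two-sample pooled-variance t-test, two-sided).
s_p² = [(37−1)·570.2² + (19−1)·618.8²]/(37+19−2) = 344390
t = (3062 − 2522)/√[344390·(1/37 + 1/19)] = 3.260
df = n₁ + n₂ − 2 = 54
Two-sided p-value ≈ 0.002
Since p ≈ 0.002 < α = 0.025, reject H0; the data support H1.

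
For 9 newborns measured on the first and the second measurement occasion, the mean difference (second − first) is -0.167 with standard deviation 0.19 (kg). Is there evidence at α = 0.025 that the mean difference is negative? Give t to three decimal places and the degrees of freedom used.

H0: μ_d = 0; H1: μ_d < 0 (paired t-test on the differences, left-tailed).
t = d̄/(s_d/√n) = -0.167/(0.19/√9) = -2.637
df = n − 1 = 8
p-value = P(T ≤ -2.637) ≈ 0.0149
Since p ≈ 0.0149 < α = 0.025, reject H0; the evidence is statistically significant.

t = -2.637, df = 8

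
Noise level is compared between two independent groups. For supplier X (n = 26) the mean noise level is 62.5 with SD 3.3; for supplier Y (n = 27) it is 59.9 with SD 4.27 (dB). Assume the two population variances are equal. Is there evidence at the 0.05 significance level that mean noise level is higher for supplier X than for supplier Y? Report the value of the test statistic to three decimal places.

Let group 1 = supplier X, group 2 = supplier Y. H0: μ_1 = μ_2; H1: μ_1 > μ_2 (two-sample pooled-variance t-test, right-tailed).
s_p² = [(26−1)·3.3² + (27−1)·4.27²]/(26+27−2) = 14.6334
t = (62.5 − 59.9)/√[14.6334·(1/26 + 1/27)] = 2.474
df = n₁ + n₂ − 2 = 51
p-value = P(T ≥ 2.474) ≈ 0.008
Since p ≈ 0.008 < α = 0.05, reject H0; the data support H1.

2.474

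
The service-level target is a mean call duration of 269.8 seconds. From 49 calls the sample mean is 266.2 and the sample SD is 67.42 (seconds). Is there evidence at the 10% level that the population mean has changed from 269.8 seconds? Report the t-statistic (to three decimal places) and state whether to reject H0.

H0: μ = 269.8; H1: μ ≠ 269.8 (one-sample t-test, two-sided).
t = (x̄ − μ₀)/(s/√n) = (266.2 − 269.8)/(67.42/√49) = -0.374
df = n − 1 = 48
Two-sided p-value ≈ 0.710
Since p ≈ 0.710 > α = 0.1, fail to reject H0; the evidence is not statistically significant.

t = -0.374; fail to reject H0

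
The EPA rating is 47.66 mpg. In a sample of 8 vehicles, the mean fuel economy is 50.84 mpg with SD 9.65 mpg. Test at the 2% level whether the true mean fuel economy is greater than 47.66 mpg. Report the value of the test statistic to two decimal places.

H0: μ = 47.66; H1: μ > 47.66 (one-sample t-test, right-tailed).
t = (x̄ − μ₀)/(s/√n) = (50.84 − 47.66)/(9.65/√8) = 0.93
df = n − 1 = 7
p-value = P(T ≥ 0.93) ≈ 0.191
Since p ≈ 0.191 > α = 0.02, fail to reject H0; the data do not provide sufficient evidence against H0.

0.93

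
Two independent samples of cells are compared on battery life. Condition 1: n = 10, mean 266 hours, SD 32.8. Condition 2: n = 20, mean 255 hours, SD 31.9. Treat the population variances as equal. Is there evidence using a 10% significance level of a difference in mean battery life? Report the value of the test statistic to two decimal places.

Let group 1 = condition 1, group 2 = condition 2. H0: μ_1 = μ_2; H1: μ_1 ≠ μ_2 (two-sample pooled-variance t-test, two-sided).
s_p² = [(10−1)·32.8² + (20−1)·31.9²]/(10+20−2) = 1036.33
t = (266 − 255)/√[1036.33·(1/10 + 1/20)] = 0.88
df = n₁ + n₂ − 2 = 28
Two-sided p-value ≈ 0.3851
Since p ≈ 0.3851 > α = 0.1, fail to reject H0; the evidence is not statistically significant.

0.88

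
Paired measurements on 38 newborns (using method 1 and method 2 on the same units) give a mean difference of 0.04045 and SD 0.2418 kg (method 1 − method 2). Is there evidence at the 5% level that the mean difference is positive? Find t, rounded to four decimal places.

1.0312

H0: μ_d = 0; H1: μ_d > 0 (paired t-test on the differences, right-tailed).
t = d̄/(s_d/√n) = 0.04045/(0.2418/√38) = 1.0312
df = n − 1 = 37
p-value = P(T ≥ 1.0312) ≈ 0.155
Since p ≈ 0.155 > α = 0.05, fail to reject H0; the evidence is not statistically significant.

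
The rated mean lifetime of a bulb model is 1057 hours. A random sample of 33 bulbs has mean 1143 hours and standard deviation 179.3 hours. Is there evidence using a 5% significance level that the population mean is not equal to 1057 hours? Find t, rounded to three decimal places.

2.755

H0: μ = 1057; H1: μ ≠ 1057 (one-sample t-test, two-sided).
t = (x̄ − μ₀)/(s/√n) = (1143 − 1057)/(179.3/√33) = 2.755
df = n − 1 = 32
Two-sided p-value ≈ 0.0096
Since p ≈ 0.0096 < α = 0.05, reject H0; the data support H1.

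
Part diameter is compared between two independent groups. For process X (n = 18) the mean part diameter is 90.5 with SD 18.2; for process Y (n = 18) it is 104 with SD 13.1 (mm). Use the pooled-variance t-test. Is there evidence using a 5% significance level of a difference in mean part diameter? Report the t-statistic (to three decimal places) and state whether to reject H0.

t = -2.554; reject H0

Let group 1 = process X, group 2 = process Y. H0: μ_1 = μ_2; H1: μ_1 ≠ μ_2 (two-sample pooled-variance t-test, two-sided).
s_p² = [(18−1)·18.2² + (18−1)·13.1²]/(18+18−2) = 251.425
t = (90.5 − 104)/√[251.425·(1/18 + 1/18)] = -2.554
df = n₁ + n₂ − 2 = 34
Two-sided p-value ≈ 0.0153
Since p ≈ 0.0153 < α = 0.05, reject H0; the data support H1.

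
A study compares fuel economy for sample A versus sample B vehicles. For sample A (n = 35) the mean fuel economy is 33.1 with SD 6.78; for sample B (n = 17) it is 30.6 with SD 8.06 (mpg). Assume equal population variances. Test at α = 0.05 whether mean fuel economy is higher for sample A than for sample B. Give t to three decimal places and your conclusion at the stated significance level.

t = 1.172; fail to reject H0

Let group 1 = sample A, group 2 = sample B. H0: μ_1 = μ_2; H1: μ_1 > μ_2 (two-sample pooled-variance t-test, right-tailed).
s_p² = [(35−1)·6.78² + (17−1)·8.06²]/(35+17−2) = 52.0469
t = (33.1 − 30.6)/√[52.0469·(1/35 + 1/17)] = 1.172
df = n₁ + n₂ − 2 = 50
p-value = P(T ≥ 1.172) ≈ 0.1233
Since p ≈ 0.1233 > α = 0.05, fail to reject H0; the evidence is not statistically significant.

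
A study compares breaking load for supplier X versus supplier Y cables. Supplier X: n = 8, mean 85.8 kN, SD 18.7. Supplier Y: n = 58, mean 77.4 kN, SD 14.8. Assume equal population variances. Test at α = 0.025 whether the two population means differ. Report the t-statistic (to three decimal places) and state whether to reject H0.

t = 1.458; fail to reject H0

Let group 1 = supplier X, group 2 = supplier Y. H0: μ_1 = μ_2; H1: μ_1 ≠ μ_2 (two-sample pooled-variance t-test, two-sided).
s_p² = [(8−1)·18.7² + (58−1)·14.8²]/(8+58−2) = 233.33
t = (85.8 − 77.4)/√[233.33·(1/8 + 1/58)] = 1.458
df = n₁ + n₂ − 2 = 64
Two-sided p-value ≈ 0.150
Since p ≈ 0.150 > α = 0.025, fail to reject H0; the evidence is not statistically significant.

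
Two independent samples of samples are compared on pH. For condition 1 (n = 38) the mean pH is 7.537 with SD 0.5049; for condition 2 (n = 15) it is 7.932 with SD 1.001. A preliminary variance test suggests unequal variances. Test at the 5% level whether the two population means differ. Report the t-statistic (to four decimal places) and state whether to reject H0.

t = -1.4569; fail to reject H0

Let group 1 = condition 1, group 2 = condition 2. H0: μ_1 = μ_2; H1: μ_1 ≠ μ_2 (Welch's two-sample t-test, two-sided).
t = (x̄_1 − x̄_2)/√(s_1²/n_1 + s_2²/n_2) = (7.537 − 7.932)/√(0.5049²/38 + 1.001²/15) = -1.4569
Welch–Satterthwaite df ≈ 16.89
Two-sided p-value ≈ 0.163
Since p ≈ 0.163 > α = 0.05, fail to reject H0; the data do not provide sufficient evidence against H0.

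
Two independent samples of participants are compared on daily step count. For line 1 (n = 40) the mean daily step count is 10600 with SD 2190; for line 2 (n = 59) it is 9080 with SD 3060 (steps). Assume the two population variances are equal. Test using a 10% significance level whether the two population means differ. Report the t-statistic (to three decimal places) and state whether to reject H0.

Let group 1 = line 1, group 2 = line 2. H0: μ_1 = μ_2; H1: μ_1 ≠ μ_2 (two-sample pooled-variance t-test, two-sided).
s_p² = [(40−1)·2190² + (59−1)·3060²]/(40+59−2) = 7527180
t = (10600 − 9080)/√[7527180·(1/40 + 1/59)] = 2.705
df = n₁ + n₂ − 2 = 97
Two-sided p-value ≈ 0.008
Since p ≈ 0.008 < α = 0.1, reject H0; the evidence is statistically significant.

t = 2.705; reject H0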